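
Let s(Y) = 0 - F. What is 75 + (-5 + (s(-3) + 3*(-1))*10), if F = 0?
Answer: 40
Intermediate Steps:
s(Y) = 0 (s(Y) = 0 - 1*0 = 0 + 0 = 0)
75 + (-5 + (s(-3) + 3*(-1))*10) = 75 + (-5 + (0 + 3*(-1))*10) = 75 + (-5 + (0 - 3)*10) = 75 + (-5 - 3*10) = 75 + (-5 - 30) = 75 - 35 = 40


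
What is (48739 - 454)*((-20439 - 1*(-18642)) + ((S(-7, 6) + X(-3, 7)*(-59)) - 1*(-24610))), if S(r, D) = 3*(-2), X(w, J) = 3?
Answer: 1092689550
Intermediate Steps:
S(r, D) = -6
(48739 - 454)*((-20439 - 1*(-18642)) + ((S(-7, 6) + X(-3, 7)*(-59)) - 1*(-24610))) = (48739 - 454)*((-20439 - 1*(-18642)) + ((-6 + 3*(-59)) - 1*(-24610))) = 48285*((-20439 + 18642) + ((-6 - 177) + 24610)) = 48285*(-1797 + (-183 + 24610)) = 48285*(-1797 + 24427) = 48285*22630 = 1092689550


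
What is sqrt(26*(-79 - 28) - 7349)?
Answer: I*sqrt(10131) ≈ 100.65*I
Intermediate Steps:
sqrt(26*(-79 - 28) - 7349) = sqrt(26*(-107) - 7349) = sqrt(-2782 - 7349) = sqrt(-10131) = I*sqrt(10131)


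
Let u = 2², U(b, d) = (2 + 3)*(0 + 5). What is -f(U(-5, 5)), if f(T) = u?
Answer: -4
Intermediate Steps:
U(b, d) = 25 (U(b, d) = 5*5 = 25)
u = 4
f(T) = 4
-f(U(-5, 5)) = -1*4 = -4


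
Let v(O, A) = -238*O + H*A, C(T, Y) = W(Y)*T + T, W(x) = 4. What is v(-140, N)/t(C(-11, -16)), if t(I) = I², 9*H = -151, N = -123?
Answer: 106151/9075 ≈ 11.697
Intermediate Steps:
C(T, Y) = 5*T (C(T, Y) = 4*T + T = 5*T)
H = -151/9 (H = (⅑)*(-151) = -151/9 ≈ -16.778)
v(O, A) = -238*O - 151*A/9
v(-140, N)/t(C(-11, -16)) = (-238*(-140) - 151/9*(-123))/((5*(-11))²) = (33320 + 6191/3)/((-55)²) = (106151/3)/3025 = (106151/3)*(1/3025) = 106151/9075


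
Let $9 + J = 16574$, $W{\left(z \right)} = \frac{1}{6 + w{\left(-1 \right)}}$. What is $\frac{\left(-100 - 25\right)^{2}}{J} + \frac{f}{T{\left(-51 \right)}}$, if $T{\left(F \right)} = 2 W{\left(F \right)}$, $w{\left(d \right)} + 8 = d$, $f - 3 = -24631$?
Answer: $\frac{122391971}{3313} \approx 36943.0$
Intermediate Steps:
$f = -24628$ ($f = 3 - 24631 = -24628$)
$w{\left(d \right)} = -8 + d$
$W{\left(z \right)} = - \frac{1}{3}$ ($W{\left(z \right)} = \frac{1}{6 - 9} = \frac{1}{-3} = - \frac{1}{3}$)
$J = 16565$ ($J = -9 + 16574 = 16565$)
$T{\left(F \right)} = - \frac{2}{3}$ ($T{\left(F \right)} = 2 \left(- \frac{1}{3}\right) = - \frac{2}{3}$)
$\frac{\left(-100 - 25\right)^{2}}{J} + \frac{f}{T{\left(-51 \right)}} = \frac{\left(-100 - 25\right)^{2}}{16565} - \frac{24628}{- \frac{2}{3}} = \left(-125\right)^{2} \cdot \frac{1}{16565} - -36942 = 15625 \cdot \frac{1}{16565} + 36942 = \frac{3125}{3313} + 36942 = \frac{122391971}{3313}$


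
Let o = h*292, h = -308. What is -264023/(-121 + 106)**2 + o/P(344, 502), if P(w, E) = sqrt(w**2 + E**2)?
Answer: -264023/225 - 44968*sqrt(92585)/92585 ≈ -1321.2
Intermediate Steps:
P(w, E) = sqrt(E**2 + w**2)
o = -89936 (o = -308*292 = -89936)
-264023/(-121 + 106)**2 + o/P(344, 502) = -264023/(-121 + 106)**2 - 89936/sqrt(502**2 + 344**2) = -264023/((-15)**2) - 89936/sqrt(252004 + 118336) = -264023/225 - 89936*sqrt(92585)/185170 = -264023*1/225 - 89936*sqrt(92585)/185170 = -264023/225 - 44968*sqrt(92585)/92585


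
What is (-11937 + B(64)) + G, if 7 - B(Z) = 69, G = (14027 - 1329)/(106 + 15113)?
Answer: -182600083/15219 ≈ -11998.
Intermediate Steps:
G = 12698/15219 ≈ 0.83435
B(Z) = -62 (B(Z) = 7 - 1*69 = 7 - 69 = -62)
(-11937 + B(64)) + G = (-11937 - 62) + 12698/15219 = -11999 + 12698/15219 = -182600083/15219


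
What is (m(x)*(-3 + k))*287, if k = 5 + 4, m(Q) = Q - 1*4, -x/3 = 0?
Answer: -6888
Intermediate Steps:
x = 0 (x = -3*0 = 0)
m(Q) = -4 + Q (m(Q) = Q - 4 = -4 + Q)
k = 9
(m(x)*(-3 + k))*287 = ((-4 + 0)*(-3 + 9))*287 = -4*6*287 = -24*287 = -6888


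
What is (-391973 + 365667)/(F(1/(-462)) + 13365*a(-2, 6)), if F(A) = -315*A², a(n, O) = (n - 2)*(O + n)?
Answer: 89124728/724489925 ≈ 0.12302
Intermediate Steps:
a(n, O) = (-2 + n)*(O + n)
(-391973 + 365667)/(F(1/(-462)) + 13365*a(-2, 6)) = (-391973 + 365667)/(-315*(1/(-462))² + 13365*((-2)² - 2*6 - 2*(-2) + 6*(-2))) = -26306/(-315*(-1/462)² + 13365*(4 - 12 + 4 - 12)) = -26306/(-315*1/213444 + 13365*(-16)) = -26306/(-5/3388 - 213840) = -26306/(-724489925/3388) = -26306*(-3388/724489925) = 89124728/724489925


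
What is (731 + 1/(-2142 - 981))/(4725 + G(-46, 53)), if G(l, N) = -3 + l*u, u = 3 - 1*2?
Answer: 570728/3650787 ≈ 0.15633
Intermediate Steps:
u = 1 (u = 3 - 2 = 1)
G(l, N) = -3 + l (G(l, N) = -3 + l*1 = -3 + l)
(731 + 1/(-2142 - 981))/(4725 + G(-46, 53)) = (731 + 1/(-2142 - 981))/(4725 + (-3 - 46)) = (731 + 1/(-3123))/(4725 - 49) = (731 - 1/3123)/4676 = (2282912/3123)*(1/4676) = 570728/3650787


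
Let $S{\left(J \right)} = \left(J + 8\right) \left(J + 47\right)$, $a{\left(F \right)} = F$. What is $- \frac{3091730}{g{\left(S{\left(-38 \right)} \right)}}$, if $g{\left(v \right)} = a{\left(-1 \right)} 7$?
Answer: $\frac{3091730}{7} \approx 4.4168 \cdot 10^{5}$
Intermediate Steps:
$S{\left(J \right)} = \left(8 + J\right) \left(47 + J\right)$
$g{\left(v \right)} = -7$ ($g{\left(v \right)} = \left(-1\right) 7 = -7$)
$- \frac{3091730}{g{\left(S{\left(-38 \right)} \right)}} = - \frac{3091730}{-7} = \left(-3091730\right) \left(- \frac{1}{7}\right) = \frac{3091730}{7}$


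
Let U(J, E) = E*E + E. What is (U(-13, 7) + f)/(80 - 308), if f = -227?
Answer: ¾ ≈ 0.75000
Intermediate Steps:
U(J, E) = E + E² (U(J, E) = E² + E = E + E²)
(U(-13, 7) + f)/(80 - 308) = (7*(1 + 7) - 227)/(80 - 308) = (7*8 - 227)/(-228) = (56 - 227)*(-1/228) = -171*(-1/228) = ¾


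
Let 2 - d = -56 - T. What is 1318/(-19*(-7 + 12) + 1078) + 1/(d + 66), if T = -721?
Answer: 785863/586851 ≈ 1.3391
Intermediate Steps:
d = -663 (d = 2 - (-56 - 1*(-721)) = 2 - (-56 + 721) = 2 - 1*665 = 2 - 665 = -663)
1318/(-19*(-7 + 12) + 1078) + 1/(d + 66) = 1318/(-19*(-7 + 12) + 1078) + 1/(-663 + 66) = 1318/(-19*5 + 1078) + 1/(-597) = 1318/(-95 + 1078) - 1/597 = 1318/983 - 1/597 = 785863/586851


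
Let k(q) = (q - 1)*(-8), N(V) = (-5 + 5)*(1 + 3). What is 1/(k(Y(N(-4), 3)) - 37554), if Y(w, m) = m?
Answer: -1/37570 ≈ -2.6617e-5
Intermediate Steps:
N(V) = 0 (N(V) = 0*4 = 0)
k(q) = 8 - 8*q (k(q) = (-1 + q)*(-8) = 8 - 8*q)
1/(k(Y(N(-4), 3)) - 37554) = 1/((8 - 8*3) - 37554) = 1/((8 - 24) - 37554) = 1/(-16 - 37554) = 1/(-37570) = -1/37570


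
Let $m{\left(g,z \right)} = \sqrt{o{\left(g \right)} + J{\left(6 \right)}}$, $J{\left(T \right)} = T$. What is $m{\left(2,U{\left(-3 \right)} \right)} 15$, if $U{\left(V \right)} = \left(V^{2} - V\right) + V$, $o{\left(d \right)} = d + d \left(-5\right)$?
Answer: $15 i \sqrt{2} \approx 21.213 i$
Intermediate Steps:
$o{\left(d \right)} = - 4 d$ ($o{\left(d \right)} = d - 5 d = - 4 d$)
$U{\left(V \right)} = V^{2}$
$m{\left(g,z \right)} = \sqrt{6 - 4 g}$ ($m{\left(g,z \right)} = \sqrt{- 4 g + 6} = \sqrt{6 - 4 g}$)
$m{\left(2,U{\left(-3 \right)} \right)} 15 = \sqrt{6 - 8} \cdot 15 = \sqrt{-2} \cdot 15 = i \sqrt{2} \cdot 15 = 15 i \sqrt{2}$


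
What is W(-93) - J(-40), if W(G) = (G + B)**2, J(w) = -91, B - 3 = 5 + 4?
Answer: 6652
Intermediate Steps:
B = 12 (B = 3 + (5 + 4) = 3 + 9 = 12)
W(G) = (12 + G)**2 (W(G) = (G + 12)**2 = (12 + G)**2)
W(-93) - J(-40) = (12 - 93)**2 - 1*(-91) = (-81)**2 + 91 = 6561 + 91 = 6652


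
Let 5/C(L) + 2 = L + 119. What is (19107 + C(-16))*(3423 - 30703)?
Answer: -52645271360/101 ≈ -5.2124e+8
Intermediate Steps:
C(L) = 5/(117 + L) (C(L) = 5/(-2 + (L + 119)) = 5/(-2 + (119 + L)) = 5/(117 + L))
(19107 + C(-16))*(3423 - 30703) = (19107 + 5/(117 - 16))*(3423 - 30703) = (19107 + 5/101)*(-27280) = (1929812/101)*(-27280) = -52645271360/101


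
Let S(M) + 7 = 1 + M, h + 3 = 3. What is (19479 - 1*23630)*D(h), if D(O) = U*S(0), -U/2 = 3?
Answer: -149436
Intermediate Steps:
h = 0 (h = -3 + 3 = 0)
U = -6 (U = -2*3 = -6)
S(M) = -6 + M (S(M) = -7 + (1 + M) = -6 + M)
D(O) = 36 (D(O) = -6*(-6 + 0) = -6*(-6) = 36)
(19479 - 1*23630)*D(h) = (19479 - 1*23630)*36 = (19479 - 23630)*36 = -4151*36 = -149436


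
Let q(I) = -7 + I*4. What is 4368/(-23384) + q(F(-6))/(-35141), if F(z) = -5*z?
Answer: -19517285/102717143 ≈ -0.19001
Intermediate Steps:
q(I) = -7 + 4*I
4368/(-23384) + q(F(-6))/(-35141) = 4368/(-23384) + (-7 + 4*(-5*(-6)))/(-35141) = 4368*(-1/23384) + (-7 + 4*30)*(-1/35141) = -546/2923 + (-7 + 120)*(-1/35141) = -546/2923 + 113*(-1/35141) = -546/2923 - 113/35141 = -19517285/102717143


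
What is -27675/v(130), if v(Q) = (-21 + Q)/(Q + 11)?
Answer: -3902175/109 ≈ -35800.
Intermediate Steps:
v(Q) = (-21 + Q)/(11 + Q)
-27675/v(130) = -27675*(11 + 130)/(-21 + 130) = -27675/(109/141) = -27675/((1/141)*109) = -27675/109/141 = -27675*141/109 = -3902175/109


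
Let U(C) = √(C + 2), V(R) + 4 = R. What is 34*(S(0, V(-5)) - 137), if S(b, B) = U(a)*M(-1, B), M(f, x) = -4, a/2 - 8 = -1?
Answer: -5202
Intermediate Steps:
a = 14 (a = 16 + 2*(-1) = 16 - 2 = 14)
V(R) = -4 + R
U(C) = √(2 + C)
S(b, B) = -16 (S(b, B) = √(2 + 14)*(-4) = √16*(-4) = 4*(-4) = -16)
34*(S(0, V(-5)) - 137) = 34*(-16 - 137) = 34*(-153) = -5202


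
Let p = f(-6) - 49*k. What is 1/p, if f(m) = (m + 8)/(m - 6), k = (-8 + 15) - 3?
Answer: -6/1177 ≈ -0.0050977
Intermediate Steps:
k = 4 (k = 7 - 3 = 4)
f(m) = (8 + m)/(-6 + m)
p = -1177/6 (p = (8 - 6)/(-6 - 6) - 49*4 = 2/(-12) - 196 = -1/12*2 - 196 = -⅙ - 196 = -1177/6 ≈ -196.17)
1/p = 1/(-1177/6) = -6/1177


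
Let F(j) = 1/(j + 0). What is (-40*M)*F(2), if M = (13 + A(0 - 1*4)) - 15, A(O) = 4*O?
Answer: 360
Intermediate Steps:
F(j) = 1/j
M = -18 (M = (13 + 4*(0 - 1*4)) - 15 = (13 + 4*(0 - 4)) - 15 = (13 + 4*(-4)) - 15 = (13 - 16) - 15 = -3 - 15 = -18)
(-40*M)*F(2) = -40*(-18)/2 = 720*(1/2) = 360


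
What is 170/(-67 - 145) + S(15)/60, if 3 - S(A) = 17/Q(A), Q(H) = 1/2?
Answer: -4193/3180 ≈ -1.3186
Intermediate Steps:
Q(H) = 1/2
S(A) = -31 (S(A) = 3 - 17/1/2 = 3 - 17*2 = 3 - 1*34 = 3 - 34 = -31)
170/(-67 - 145) + S(15)/60 = 170/(-67 - 145) - 31/60 = 170/(-212) - 31*1/60 = 170*(-1/212) - 31/60 = -85/106 - 31/60 = -4193/3180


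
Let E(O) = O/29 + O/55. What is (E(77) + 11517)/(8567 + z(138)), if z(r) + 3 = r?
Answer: 1670553/1261790 ≈ 1.3240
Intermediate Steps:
E(O) = 84*O/1595 (E(O) = O*(1/29) + O*(1/55) = O/29 + O/55 = 84*O/1595)
z(r) = -3 + r
(E(77) + 11517)/(8567 + z(138)) = ((84/1595)*77 + 11517)/(8567 + (-3 + 138)) = (588/145 + 11517)/(8567 + 135) = (1670553/145)/8702 = (1670553/145)*(1/8702) = 1670553/1261790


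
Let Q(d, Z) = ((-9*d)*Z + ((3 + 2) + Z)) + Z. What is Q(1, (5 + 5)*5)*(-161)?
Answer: 55545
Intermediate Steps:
Q(d, Z) = 5 + 2*Z - 9*Z*d (Q(d, Z) = (-9*Z*d + (5 + Z)) + Z = (5 + Z - 9*Z*d) + Z = 5 + 2*Z - 9*Z*d)
Q(1, (5 + 5)*5)*(-161) = (5 + 2*((5 + 5)*5) - 9*(5 + 5)*5*1)*(-161) = (5 + 2*(10*5) - 9*10*5*1)*(-161) = (5 + 2*50 - 9*50*1)*(-161) = (5 + 100 - 450)*(-161) = -345*(-161) = 55545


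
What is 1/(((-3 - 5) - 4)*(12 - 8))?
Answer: -1/48 ≈ -0.020833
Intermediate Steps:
1/(((-3 - 5) - 4)*(12 - 8)) = 1/((-8 - 4)*4) = 1/(-12*4) = 1/(-48) = -1/48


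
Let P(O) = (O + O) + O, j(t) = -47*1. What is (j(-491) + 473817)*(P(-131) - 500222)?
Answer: -237176368550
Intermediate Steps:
j(t) = -47
P(O) = 3*O (P(O) = 2*O + O = 3*O)
(j(-491) + 473817)*(P(-131) - 500222) = (-47 + 473817)*(3*(-131) - 500222) = 473770*(-393 - 500222) = 473770*(-500615) = -237176368550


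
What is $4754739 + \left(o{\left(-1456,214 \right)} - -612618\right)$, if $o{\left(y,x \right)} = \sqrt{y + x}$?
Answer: $5367357 + 3 i \sqrt{138} \approx 5.3674 \cdot 10^{6} + 35.242 i$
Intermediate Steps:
$o{\left(y,x \right)} = \sqrt{x + y}$
$4754739 + \left(o{\left(-1456,214 \right)} - -612618\right) = 4754739 + \left(\sqrt{214 - 1456} - -612618\right) = 4754739 + \left(\sqrt{-1242} + 612618\right) = 4754739 + \left(3 i \sqrt{138} + 612618\right) = 4754739 + \left(612618 + 3 i \sqrt{138}\right) = 5367357 + 3 i \sqrt{138}$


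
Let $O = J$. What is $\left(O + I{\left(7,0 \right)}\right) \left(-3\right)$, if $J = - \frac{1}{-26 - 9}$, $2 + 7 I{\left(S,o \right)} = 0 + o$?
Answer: $\frac{27}{35} \approx 0.77143$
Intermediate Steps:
$I{\left(S,o \right)} = - \frac{2}{7} + \frac{o}{7}$ ($I{\left(S,o \right)} = - \frac{2}{7} + \frac{0 + o}{7} = - \frac{2}{7} + \frac{o}{7}$)
$J = \frac{1}{35}$ ($J = - \frac{1}{-26 - 9} = - \frac{1}{-35} = \left(-1\right) \left(- \frac{1}{35}\right) = \frac{1}{35} \approx 0.028571$)
$O = \frac{1}{35} \approx 0.028571$
$\left(O + I{\left(7,0 \right)}\right) \left(-3\right) = \left(\frac{1}{35} + \left(- \frac{2}{7} + \frac{1}{7} \cdot 0\right)\right) \left(-3\right) = \left(\frac{1}{35} + \left(- \frac{2}{7} + 0\right)\right) \left(-3\right) = \left(\frac{1}{35} - \frac{2}{7}\right) \left(-3\right) = \left(- \frac{9}{35}\right) \left(-3\right) = \frac{27}{35}$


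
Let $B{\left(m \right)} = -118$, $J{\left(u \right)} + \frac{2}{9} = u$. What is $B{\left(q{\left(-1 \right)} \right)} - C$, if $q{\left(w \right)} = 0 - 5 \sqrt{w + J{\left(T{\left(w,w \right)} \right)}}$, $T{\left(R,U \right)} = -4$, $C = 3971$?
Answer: $-4089$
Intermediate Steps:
$J{\left(u \right)} = - \frac{2}{9} + u$
$q{\left(w \right)} = - 5 \sqrt{- \frac{38}{9} + w}$ ($q{\left(w \right)} = 0 - 5 \sqrt{w - \frac{38}{9}} = 0 - 5 \sqrt{- \frac{38}{9} + w} = - 5 \sqrt{- \frac{38}{9} + w}$)
$B{\left(q{\left(-1 \right)} \right)} - C = -118 - 3971 = -4089$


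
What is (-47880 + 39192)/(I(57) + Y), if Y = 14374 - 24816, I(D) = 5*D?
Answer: 8688/10157 ≈ 0.85537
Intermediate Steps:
Y = -10442
(-47880 + 39192)/(I(57) + Y) = (-47880 + 39192)/(5*57 - 10442) = -8688/(285 - 10442) = -8688/(-10157) = -8688*(-1/10157) = 8688/10157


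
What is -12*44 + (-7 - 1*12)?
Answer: -547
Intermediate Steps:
-12*44 + (-7 - 1*12) = -528 + (-7 - 12) = -528 - 19 = -547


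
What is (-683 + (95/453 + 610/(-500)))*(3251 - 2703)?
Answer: -4245036242/11325 ≈ -3.7484e+5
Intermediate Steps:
(-683 + (95/453 + 610/(-500)))*(3251 - 2703) = (-683 + (95*(1/453) + 610*(-1/500)))*548 = (-683 + (95/453 - 61/50))*548 = (-683 - 22883/22650)*548 = -15492833/22650*548 = -4245036242/11325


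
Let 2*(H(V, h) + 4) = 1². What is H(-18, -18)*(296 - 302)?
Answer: 21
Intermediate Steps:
H(V, h) = -7/2 (H(V, h) = -4 + (½)*1² = -4 + (½)*1 = -4 + ½ = -7/2)
H(-18, -18)*(296 - 302) = -7*(296 - 302)/2 = -7/2*(-6) = 21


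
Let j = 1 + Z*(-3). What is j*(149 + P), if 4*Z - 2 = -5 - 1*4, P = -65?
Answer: 525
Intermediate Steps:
Z = -7/4 (Z = ½ + (-5 - 1*4)/4 = ½ + (-5 - 4)/4 = ½ + (¼)*(-9) = ½ - 9/4 = -7/4 ≈ -1.7500)
j = 25/4 (j = 1 - 7/4*(-3) = 1 + 21/4 = 25/4 ≈ 6.2500)
j*(149 + P) = 25*(149 - 65)/4 = (25/4)*84 = 525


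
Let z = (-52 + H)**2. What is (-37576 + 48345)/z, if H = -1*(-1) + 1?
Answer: 10769/2500 ≈ 4.3076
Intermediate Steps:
H = 2 (H = 1 + 1 = 2)
z = 2500 (z = (-52 + 2)**2 = (-50)**2 = 2500)
(-37576 + 48345)/z = (-37576 + 48345)/2500 = 10769*(1/2500) = 10769/2500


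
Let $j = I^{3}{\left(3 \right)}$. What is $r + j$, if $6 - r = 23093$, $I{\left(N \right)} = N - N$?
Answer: $-23087$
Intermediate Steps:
$I{\left(N \right)} = 0$
$r = -23087$ ($r = 6 - 23093 = -23087$)
$j = 0$ ($j = 0^{3} = 0$)
$r + j = -23087 + 0 = -23087$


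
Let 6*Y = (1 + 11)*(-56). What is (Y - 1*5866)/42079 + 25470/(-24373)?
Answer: -1217453924/1025591467 ≈ -1.1871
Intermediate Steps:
Y = -112 (Y = ((1 + 11)*(-56))/6 = (12*(-56))/6 = (⅙)*(-672) = -112)
(Y - 1*5866)/42079 + 25470/(-24373) = (-112 - 1*5866)/42079 + 25470/(-24373) = (-112 - 5866)*(1/42079) + 25470*(-1/24373) = -5978*1/42079 - 25470/24373 = -5978/42079 - 25470/24373 = -1217453924/1025591467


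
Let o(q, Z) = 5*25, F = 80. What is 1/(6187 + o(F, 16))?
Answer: 1/6312 ≈ 0.00015843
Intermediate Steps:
o(q, Z) = 125
1/(6187 + o(F, 16)) = 1/(6187 + 125) = 1/6312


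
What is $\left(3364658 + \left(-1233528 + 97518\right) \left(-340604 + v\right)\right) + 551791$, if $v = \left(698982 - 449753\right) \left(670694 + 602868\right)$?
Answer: $-360578938233298491$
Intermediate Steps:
$v = 317408583698$ ($v = 249229 \cdot 1273562 = 317408583698$)
$\left(3364658 + \left(-1233528 + 97518\right) \left(-340604 + v\right)\right) + 551791 = \left(3364658 + \left(-1233528 + 97518\right) \left(-340604 + 317408583698\right)\right) + 551791 = \left(3364658 - 360578938237214940\right) + 551791 = -360578938233850282 + 551791 = -360578938233298491$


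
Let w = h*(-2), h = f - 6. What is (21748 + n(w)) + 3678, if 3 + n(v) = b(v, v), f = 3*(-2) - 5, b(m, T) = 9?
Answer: 25432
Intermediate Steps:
f = -11 (f = -6 - 5 = -11)
h = -17 (h = -11 - 6 = -17)
w = 34 (w = -17*(-2) = 34)
n(v) = 6 (n(v) = -3 + 9 = 6)
(21748 + n(w)) + 3678 = (21748 + 6) + 3678 = 21754 + 3678 = 25432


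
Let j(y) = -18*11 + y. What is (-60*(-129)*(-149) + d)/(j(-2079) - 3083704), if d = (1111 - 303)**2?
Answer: 500396/3085981 ≈ 0.16215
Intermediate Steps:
j(y) = -198 + y
d = 652864 (d = 808**2 = 652864)
(-60*(-129)*(-149) + d)/(j(-2079) - 3083704) = (-60*(-129)*(-149) + 652864)/((-198 - 2079) - 3083704) = (7740*(-149) + 652864)/(-2277 - 3083704) = (-1153260 + 652864)/(-3085981) = -500396*(-1/3085981) = 500396/3085981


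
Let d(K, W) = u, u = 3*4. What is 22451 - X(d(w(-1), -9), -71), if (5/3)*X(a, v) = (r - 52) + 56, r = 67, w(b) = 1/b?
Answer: 112042/5 ≈ 22408.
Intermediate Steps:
u = 12
d(K, W) = 12
X(a, v) = 213/5 (X(a, v) = 3*((67 - 52) + 56)/5 = 3*(15 + 56)/5 = (3/5)*71 = 213/5)
22451 - X(d(w(-1), -9), -71) = 22451 - 1*213/5 = 22451 - 213/5 = 112042/5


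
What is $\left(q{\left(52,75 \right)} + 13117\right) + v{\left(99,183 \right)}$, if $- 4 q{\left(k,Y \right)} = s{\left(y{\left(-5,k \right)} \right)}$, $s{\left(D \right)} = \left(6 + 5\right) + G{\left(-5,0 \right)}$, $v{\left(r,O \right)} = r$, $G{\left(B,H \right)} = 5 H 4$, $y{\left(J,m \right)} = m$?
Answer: $\frac{52853}{4} \approx 13213.0$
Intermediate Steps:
$G{\left(B,H \right)} = 20 H$
$s{\left(D \right)} = 11$ ($s{\left(D \right)} = \left(6 + 5\right) + 20 \cdot 0 = 11 + 0 = 11$)
$q{\left(k,Y \right)} = - \frac{11}{4}$ ($q{\left(k,Y \right)} = \left(- \frac{1}{4}\right) 11 = - \frac{11}{4}$)
$\left(q{\left(52,75 \right)} + 13117\right) + v{\left(99,183 \right)} = \left(- \frac{11}{4} + 13117\right) + 99 = \frac{52457}{4} + 99 = \frac{52853}{4}$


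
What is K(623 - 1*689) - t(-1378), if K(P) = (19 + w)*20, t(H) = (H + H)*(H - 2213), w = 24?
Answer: -9895936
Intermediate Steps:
t(H) = 2*H*(-2213 + H) (t(H) = (2*H)*(-2213 + H) = 2*H*(-2213 + H))
K(P) = 860 (K(P) = (19 + 24)*20 = 43*20 = 860)
K(623 - 1*689) - t(-1378) = 860 - 2*(-1378)*(-2213 - 1378) = 860 - 2*(-1378)*(-3591) = 860 - 1*9896796 = 860 - 9896796 = -9895936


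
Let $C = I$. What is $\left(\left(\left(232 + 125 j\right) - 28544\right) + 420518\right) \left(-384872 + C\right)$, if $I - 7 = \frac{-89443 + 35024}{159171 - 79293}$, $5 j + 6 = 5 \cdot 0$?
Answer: $- \frac{6026351758668892}{39939} \approx -1.5089 \cdot 10^{11}$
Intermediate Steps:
$j = - \frac{6}{5}$ ($j = - \frac{6}{5} + \frac{5 \cdot 0}{5} = - \frac{6}{5} + \frac{1}{5} \cdot 0 = - \frac{6}{5} + 0 = - \frac{6}{5} \approx -1.2$)
$I = \frac{504727}{79878}$ ($I = 7 + \frac{-89443 + 35024}{159171 - 79293} = 7 - \frac{54419}{79878} = \frac{504727}{79878} \approx 6.3187$)
$C = \frac{504727}{79878} \approx 6.3187$
$\left(\left(\left(232 + 125 j\right) - 28544\right) + 420518\right) \left(-384872 + C\right) = \left(\left(\left(232 + 125 \left(- \frac{6}{5}\right)\right) - 28544\right) + 420518\right) \left(-384872 + \frac{504727}{79878}\right) = \left(\left(\left(232 - 150\right) - 28544\right) + 420518\right) \left(- \frac{30742300889}{79878}\right) = \left(\left(82 - 28544\right) + 420518\right) \left(- \frac{30742300889}{79878}\right) = \left(-28462 + 420518\right) \left(- \frac{30742300889}{79878}\right) = 392056 \left(- \frac{30742300889}{79878}\right) = - \frac{6026351758668892}{39939}$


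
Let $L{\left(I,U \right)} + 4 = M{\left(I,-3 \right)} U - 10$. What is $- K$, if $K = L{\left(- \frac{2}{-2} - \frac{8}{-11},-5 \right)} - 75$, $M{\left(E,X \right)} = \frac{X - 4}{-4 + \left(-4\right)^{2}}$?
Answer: $\frac{1033}{12} \approx 86.083$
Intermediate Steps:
$M{\left(E,X \right)} = - \frac{1}{3} + \frac{X}{12}$ ($M{\left(E,X \right)} = \frac{-4 + X}{-4 + 16} = \frac{-4 + X}{12} = \left(-4 + X\right) \frac{1}{12} = - \frac{1}{3} + \frac{X}{12}$)
$L{\left(I,U \right)} = -14 - \frac{7 U}{12}$ ($L{\left(I,U \right)} = -4 + \left(\left(- \frac{1}{3} + \frac{1}{12} \left(-3\right)\right) U - 10\right) = -4 + \left(\left(- \frac{1}{3} - \frac{1}{4}\right) U - 10\right) = -4 - \left(10 + \frac{7 U}{12}\right) = -14 - \frac{7 U}{12}$)
$K = - \frac{1033}{12}$ ($K = \left(-14 - - \frac{35}{12}\right) - 75 = \left(-14 + \frac{35}{12}\right) - 75 = - \frac{133}{12} - 75 = - \frac{1033}{12} \approx -86.083$)
$- K = \left(-1\right) \left(- \frac{1033}{12}\right) = \frac{1033}{12}$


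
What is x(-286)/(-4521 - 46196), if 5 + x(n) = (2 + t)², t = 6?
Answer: -59/50717 ≈ -0.0011633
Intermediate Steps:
x(n) = 59 (x(n) = -5 + (2 + 6)² = -5 + 8² = -5 + 64 = 59)
x(-286)/(-4521 - 46196) = 59/(-4521 - 46196) = 59/(-50717) = 59*(-1/50717) = -59/50717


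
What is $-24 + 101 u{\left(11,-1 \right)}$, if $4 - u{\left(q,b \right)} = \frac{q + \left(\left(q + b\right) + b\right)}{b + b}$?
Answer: $1390$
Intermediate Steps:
$u{\left(q,b \right)} = 4 - \frac{2 b + 2 q}{2 b}$ ($u{\left(q,b \right)} = 4 - \frac{q + \left(\left(q + b\right) + b\right)}{b + b} = 4 - \frac{q + \left(\left(b + q\right) + b\right)}{2 b} = 4 - \left(q + \left(q + 2 b\right)\right) \frac{1}{2 b} = 4 - \left(2 b + 2 q\right) \frac{1}{2 b} = 4 - \frac{2 b + 2 q}{2 b}$)
$-24 + 101 u{\left(11,-1 \right)} = -24 + 101 \left(3 - \frac{11}{-1}\right) = -24 + 101 \left(3 - 11 \left(-1\right)\right) = -24 + 101 \left(3 + 11\right) = -24 + 101 \cdot 14 = -24 + 1414 = 1390$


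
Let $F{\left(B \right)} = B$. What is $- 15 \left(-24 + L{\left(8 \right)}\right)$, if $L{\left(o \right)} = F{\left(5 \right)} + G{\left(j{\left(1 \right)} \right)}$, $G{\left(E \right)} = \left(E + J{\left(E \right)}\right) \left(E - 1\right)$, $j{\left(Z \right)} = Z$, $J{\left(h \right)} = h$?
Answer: $285$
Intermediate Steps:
$G{\left(E \right)} = 2 E \left(-1 + E\right)$ ($G{\left(E \right)} = \left(E + E\right) \left(E - 1\right) = 2 E \left(-1 + E\right)$)
$L{\left(o \right)} = 5$ ($L{\left(o \right)} = 5 + 2 \cdot 1 \left(-1 + 1\right) = 5 + 2 \cdot 1 \cdot 0 = 5 + 0 = 5$)
$- 15 \left(-24 + L{\left(8 \right)}\right) = - 15 \left(-24 + 5\right) = \left(-15\right) \left(-19\right) = 285$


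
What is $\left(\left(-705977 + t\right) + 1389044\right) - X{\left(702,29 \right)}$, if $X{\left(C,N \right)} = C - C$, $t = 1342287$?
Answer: $2025354$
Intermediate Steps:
$X{\left(C,N \right)} = 0$
$\left(\left(-705977 + t\right) + 1389044\right) - X{\left(702,29 \right)} = \left(\left(-705977 + 1342287\right) + 1389044\right) - 0 = \left(636310 + 1389044\right) + 0 = 2025354 + 0 = 2025354$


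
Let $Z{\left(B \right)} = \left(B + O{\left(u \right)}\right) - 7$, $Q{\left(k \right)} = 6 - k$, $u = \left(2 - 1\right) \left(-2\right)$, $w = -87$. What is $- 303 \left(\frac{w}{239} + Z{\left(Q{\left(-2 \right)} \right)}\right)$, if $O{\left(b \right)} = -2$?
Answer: $\frac{98778}{239} \approx 413.3$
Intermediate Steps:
$u = -2$ ($u = 1 \left(-2\right) = -2$)
$Z{\left(B \right)} = -9 + B$ ($Z{\left(B \right)} = \left(B - 2\right) - 7 = \left(-2 + B\right) - 7 = -9 + B$)
$- 303 \left(\frac{w}{239} + Z{\left(Q{\left(-2 \right)} \right)}\right) = - 303 \left(- \frac{87}{239} + \left(-9 + \left(6 - -2\right)\right)\right) = - 303 \left(\left(-87\right) \frac{1}{239} + \left(-9 + \left(6 + 2\right)\right)\right) = - 303 \left(- \frac{87}{239} + \left(-9 + 8\right)\right) = - 303 \left(- \frac{87}{239} - 1\right) = \left(-303\right) \left(- \frac{326}{239}\right) = \frac{98778}{239}$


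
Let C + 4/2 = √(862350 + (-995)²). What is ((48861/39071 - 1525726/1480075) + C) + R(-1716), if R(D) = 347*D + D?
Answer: -388012811454789/649752925 + 5*√74095 ≈ -5.9581e+5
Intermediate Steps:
R(D) = 348*D
C = -2 + 5*√74095 (C = -2 + √(862350 + (-995)²) = -2 + √(862350 + 990025) = -2 + √1852375 = -2 + 5*√74095 ≈ 1359.0)
((48861/39071 - 1525726/1480075) + C) + R(-1716) = ((48861/39071 - 1525726/1480075) + (-2 + 5*√74095)) + 348*(-1716) = ((48861*(1/39071) - 1525726*1/1480075) + (-2 + 5*√74095)) - 597168 = ((549/439 - 1525726/1480075) + (-2 + 5*√74095)) - 597168 = (142767461/649752925 + (-2 + 5*√74095)) - 597168 = (-1156738389/649752925 + 5*√74095) - 597168 = -388012811454789/649752925 + 5*√74095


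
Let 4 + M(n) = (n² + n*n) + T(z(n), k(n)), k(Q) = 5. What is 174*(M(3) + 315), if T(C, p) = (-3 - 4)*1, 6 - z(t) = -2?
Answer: 56028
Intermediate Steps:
z(t) = 8 (z(t) = 6 - 1*(-2) = 6 + 2 = 8)
T(C, p) = -7 (T(C, p) = -7*1 = -7)
M(n) = -11 + 2*n² (M(n) = -4 + ((n² + n*n) - 7) = -4 + ((n² + n²) - 7) = -4 + (2*n² - 7) = -4 + (-7 + 2*n²) = -11 + 2*n²)
174*(M(3) + 315) = 174*((-11 + 2*3²) + 315) = 174*((-11 + 2*9) + 315) = 174*((-11 + 18) + 315) = 174*(7 + 315) = 174*322 = 56028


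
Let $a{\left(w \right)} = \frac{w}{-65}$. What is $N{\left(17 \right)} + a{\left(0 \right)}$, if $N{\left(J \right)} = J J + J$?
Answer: $306$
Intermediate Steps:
$a{\left(w \right)} = - \frac{w}{65}$ ($a{\left(w \right)} = w \left(- \frac{1}{65}\right) = - \frac{w}{65}$)
$N{\left(J \right)} = J + J^{2}$ ($N{\left(J \right)} = J^{2} + J = J + J^{2}$)
$N{\left(17 \right)} + a{\left(0 \right)} = 17 \left(1 + 17\right) - 0 = 17 \cdot 18 + 0 = 306 + 0 = 306$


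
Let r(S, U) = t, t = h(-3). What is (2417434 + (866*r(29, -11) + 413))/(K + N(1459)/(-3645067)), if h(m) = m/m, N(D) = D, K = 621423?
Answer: 8816370938771/2265128468882 ≈ 3.8922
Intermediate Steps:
h(m) = 1
t = 1
r(S, U) = 1
(2417434 + (866*r(29, -11) + 413))/(K + N(1459)/(-3645067)) = (2417434 + (866*1 + 413))/(621423 + 1459/(-3645067)) = (2417434 + (866 + 413))/(621423 + 1459*(-1/3645067)) = (2417434 + 1279)/(621423 - 1459/3645067) = 2418713/(2265128468882/3645067) = 2418713*(3645067/2265128468882) = 8816370938771/2265128468882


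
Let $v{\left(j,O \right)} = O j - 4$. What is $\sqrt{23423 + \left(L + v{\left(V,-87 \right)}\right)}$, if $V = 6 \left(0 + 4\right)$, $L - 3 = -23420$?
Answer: $i \sqrt{2086} \approx 45.673 i$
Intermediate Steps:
$L = -23417$ ($L = 3 - 23420 = -23417$)
$V = 24$ ($V = 6 \cdot 4 = 24$)
$v{\left(j,O \right)} = -4 + O j$
$\sqrt{23423 + \left(L + v{\left(V,-87 \right)}\right)} = \sqrt{23423 - 25509} = \sqrt{-2086} = i \sqrt{2086}$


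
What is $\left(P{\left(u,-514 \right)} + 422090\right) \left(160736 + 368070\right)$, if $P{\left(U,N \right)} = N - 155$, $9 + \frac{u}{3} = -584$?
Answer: $222849953326$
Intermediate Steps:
$u = -1779$ ($u = -27 + 3 \left(-584\right) = -27 - 1752 = -1779$)
$P{\left(U,N \right)} = -155 + N$
$\left(P{\left(u,-514 \right)} + 422090\right) \left(160736 + 368070\right) = \left(\left(-155 - 514\right) + 422090\right) \left(160736 + 368070\right) = \left(-669 + 422090\right) 528806 = 421421 \cdot 528806 = 222849953326$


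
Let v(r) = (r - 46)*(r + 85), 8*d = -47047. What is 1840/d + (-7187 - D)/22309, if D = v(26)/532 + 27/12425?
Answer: -22471609869773/35396799613175 ≈ -0.63485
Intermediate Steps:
d = -47047/8 (d = (⅛)*(-47047) = -47047/8 ≈ -5880.9)
v(r) = (-46 + r)*(85 + r)
D = -984612/236075 (D = (-3910 + 26² + 39*26)/532 + 27/12425 = (-3910 + 676 + 1014)*(1/532) + 27*(1/12425) = -2220*1/532 + 27/12425 = -555/133 + 27/12425 = -984612/236075 ≈ -4.1708)
1840/d + (-7187 - D)/22309 = 1840/(-47047/8) + (-7187 - 1*(-984612/236075))/22309 = 1840*(-8/47047) + (-7187 + 984612/236075)*(1/22309) = -14720/47047 - 1695686413/236075*1/22309 = -14720/47047 - 1695686413/5266597175 = -22471609869773/35396799613175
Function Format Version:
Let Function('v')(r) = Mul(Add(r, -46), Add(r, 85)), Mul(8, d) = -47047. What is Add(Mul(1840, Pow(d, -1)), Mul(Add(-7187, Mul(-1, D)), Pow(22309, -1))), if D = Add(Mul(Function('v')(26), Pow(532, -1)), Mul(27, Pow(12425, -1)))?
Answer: Rational(-22471609869773, 35396799613175) ≈ -0.63485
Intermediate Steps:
d = Rational(-47047, 8) (d = Mul(Rational(1, 8), -47047) = Rational(-47047, 8) ≈ -5880.9)
Function('v')(r) = Mul(Add(-46, r), Add(85, r))
D = Rational(-984612, 236075) (D = Add(Mul(Add(-3910, Pow(26, 2), Mul(39, 26)), Pow(532, -1)), Mul(27, Pow(12425, -1))) = Add(Mul(Add(-3910, 676, 1014), Rational(1, 532)), Mul(27, Rational(1, 12425))) = Add(Mul(-2220, Rational(1, 532)), Rational(27, 12425)) = Add(Rational(-555, 133), Rational(27, 12425)) = Rational(-984612, 236075) ≈ -4.1708)
Add(Mul(1840, Pow(d, -1)), Mul(Add(-7187, Mul(-1, D)), Pow(22309, -1))) = Add(Mul(1840, Pow(Rational(-47047, 8), -1)), Mul(Add(-7187, Mul(-1, Rational(-984612, 236075))), Pow(22309, -1))) = Add(Mul(1840, Rational(-8, 47047)), Mul(Add(-7187, Rational(984612, 236075)), Rational(1, 22309))) = Add(Rational(-14720, 47047), Mul(Rational(-1695686413, 236075), Rational(1, 22309))) = Add(Rational(-14720, 47047), Rational(-1695686413, 5266597175)) = Rational(-22471609869773, 35396799613175)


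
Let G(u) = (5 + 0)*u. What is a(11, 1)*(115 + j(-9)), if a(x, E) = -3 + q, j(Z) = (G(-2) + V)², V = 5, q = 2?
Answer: -140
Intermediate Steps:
G(u) = 5*u
j(Z) = 25 (j(Z) = (5*(-2) + 5)² = (-10 + 5)² = (-5)² = 25)
a(x, E) = -1 (a(x, E) = -3 + 2 = -1)
a(11, 1)*(115 + j(-9)) = -(115 + 25) = -1*140 = -140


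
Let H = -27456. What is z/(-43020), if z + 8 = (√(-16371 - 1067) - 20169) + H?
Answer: 47633/43020 - I*√17438/43020 ≈ 1.1072 - 0.0030696*I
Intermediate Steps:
z = -47633 + I*√17438 (z = -8 + ((√(-16371 - 1067) - 20169) - 27456) = -8 + ((√(-17438) - 20169) - 27456) = -8 + ((I*√17438 - 20169) - 27456) = -8 + ((-20169 + I*√17438) - 27456) = -8 + (-47625 + I*√17438) = -47633 + I*√17438 ≈ -47633.0 + 132.05*I)
z/(-43020) = (-47633 + I*√17438)/(-43020) = (-47633 + I*√17438)*(-1/43020) = 47633/43020 - I*√17438/43020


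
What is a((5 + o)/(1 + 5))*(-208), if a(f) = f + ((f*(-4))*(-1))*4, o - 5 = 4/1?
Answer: -24752/3 ≈ -8250.7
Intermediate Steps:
o = 9 (o = 5 + 4/1 = 5 + 4*1 = 5 + 4 = 9)
a(f) = 17*f (a(f) = f + (-4*f*(-1))*4 = f + (4*f)*4 = f + 16*f = 17*f)
a((5 + o)/(1 + 5))*(-208) = (17*((5 + 9)/(1 + 5)))*(-208) = (17*(14/6))*(-208) = (17*(14*(⅙)))*(-208) = (17*(7/3))*(-208) = (119/3)*(-208) = -24752/3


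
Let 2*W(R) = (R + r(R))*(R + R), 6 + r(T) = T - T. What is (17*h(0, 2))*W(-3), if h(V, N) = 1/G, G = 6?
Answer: 153/2 ≈ 76.500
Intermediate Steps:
r(T) = -6 (r(T) = -6 + (T - T) = -6 + 0 = -6)
h(V, N) = ⅙ (h(V, N) = 1/6 = ⅙)
W(R) = R*(-6 + R) (W(R) = ((R - 6)*(R + R))/2 = ((-6 + R)*(2*R))/2 = (2*R*(-6 + R))/2 = R*(-6 + R))
(17*h(0, 2))*W(-3) = (17*(⅙))*(-3*(-6 - 3)) = 17*(-3*(-9))/6 = (17/6)*27 = 153/2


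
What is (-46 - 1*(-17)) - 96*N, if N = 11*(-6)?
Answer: 6307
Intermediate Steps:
N = -66
(-46 - 1*(-17)) - 96*N = (-46 - 1*(-17)) - 96*(-66) = (-46 + 17) + 6336 = -29 + 6336 = 6307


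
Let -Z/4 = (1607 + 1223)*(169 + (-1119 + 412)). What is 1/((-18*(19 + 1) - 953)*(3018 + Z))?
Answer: -1/8000342714 ≈ -1.2499e-10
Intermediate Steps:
Z = 6090160 (Z = -4*(1607 + 1223)*(169 + (-1119 + 412)) = -11320*(169 - 707) = -11320*(-538) = -4*(-1522540) = 6090160)
1/((-18*(19 + 1) - 953)*(3018 + Z)) = 1/((-18*(19 + 1) - 953)*(3018 + 6090160)) = 1/((-18*20 - 953)*6093178) = 1/((-360 - 953)*6093178) = 1/(-1313*6093178) = 1/(-8000342714) = -1/8000342714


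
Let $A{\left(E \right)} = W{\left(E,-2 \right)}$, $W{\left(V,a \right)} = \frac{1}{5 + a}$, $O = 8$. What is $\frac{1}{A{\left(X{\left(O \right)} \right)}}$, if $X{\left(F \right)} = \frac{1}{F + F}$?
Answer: $3$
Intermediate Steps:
$X{\left(F \right)} = \frac{1}{2 F}$
$A{\left(E \right)} = \frac{1}{3}$ ($A{\left(E \right)} = \frac{1}{5 - 2} = \frac{1}{3}$)
$\frac{1}{A{\left(X{\left(O \right)} \right)}} = \frac{1}{\frac{1}{3}} = 3$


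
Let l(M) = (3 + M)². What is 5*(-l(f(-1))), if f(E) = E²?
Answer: -80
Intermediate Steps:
5*(-l(f(-1))) = 5*(-(3 + (-1)²)²) = 5*(-(3 + 1)²) = 5*(-1*4²) = 5*(-1*16) = 5*(-16) = -80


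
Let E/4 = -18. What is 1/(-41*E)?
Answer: 1/2952 ≈ 0.00033875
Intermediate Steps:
E = -72 (E = 4*(-18) = -72)
1/(-41*E) = 1/(-41*(-72)) = 1/2952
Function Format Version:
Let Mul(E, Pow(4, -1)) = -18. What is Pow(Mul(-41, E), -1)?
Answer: Rational(1, 2952) ≈ 0.00033875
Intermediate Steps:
E = -72 (E = Mul(4, -18) = -72)
Pow(Mul(-41, E), -1) = Pow(Mul(-41, -72), -1) = Pow(2952, -1) = Rational(1, 2952)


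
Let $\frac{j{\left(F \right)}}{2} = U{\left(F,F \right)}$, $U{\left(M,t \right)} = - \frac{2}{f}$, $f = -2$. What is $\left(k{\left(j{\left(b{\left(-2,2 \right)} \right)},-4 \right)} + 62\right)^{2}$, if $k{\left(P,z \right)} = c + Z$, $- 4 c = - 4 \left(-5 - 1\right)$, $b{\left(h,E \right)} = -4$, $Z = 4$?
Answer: $3600$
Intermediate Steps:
$c = -6$ ($c = - \frac{\left(-4\right) \left(-5 - 1\right)}{4} = - \frac{\left(-4\right) \left(-6\right)}{4} = \left(- \frac{1}{4}\right) 24 = -6$)
$U{\left(M,t \right)} = 1$ ($U{\left(M,t \right)} = - \frac{2}{-2} = \left(-2\right) \left(- \frac{1}{2}\right) = 1$)
$j{\left(F \right)} = 2$ ($j{\left(F \right)} = 2 \cdot 1 = 2$)
$k{\left(P,z \right)} = -2$ ($k{\left(P,z \right)} = -6 + 4 = -2$)
$\left(k{\left(j{\left(b{\left(-2,2 \right)} \right)},-4 \right)} + 62\right)^{2} = \left(-2 + 62\right)^{2} = 60^{2} = 3600$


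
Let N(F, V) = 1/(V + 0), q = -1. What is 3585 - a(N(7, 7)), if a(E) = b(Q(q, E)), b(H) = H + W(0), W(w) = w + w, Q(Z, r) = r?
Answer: 25094/7 ≈ 3584.9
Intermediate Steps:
W(w) = 2*w
b(H) = H (b(H) = H + 2*0 = H + 0 = H)
N(F, V) = 1/V
a(E) = E
3585 - a(N(7, 7)) = 3585 - 1/7 = 3585 - 1*⅐ = 3585 - ⅐ = 25094/7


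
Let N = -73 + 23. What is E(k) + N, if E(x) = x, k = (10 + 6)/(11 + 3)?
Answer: -342/7 ≈ -48.857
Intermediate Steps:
N = -50
k = 8/7 (k = 16/14 = 16*(1/14) = 8/7 ≈ 1.1429)
E(k) + N = 8/7 - 50 = -342/7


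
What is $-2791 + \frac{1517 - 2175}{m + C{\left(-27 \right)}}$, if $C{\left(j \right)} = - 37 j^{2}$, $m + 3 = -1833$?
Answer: $- \frac{80405261}{28809} \approx -2791.0$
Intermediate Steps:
$m = -1836$ ($m = -3 - 1833 = -1836$)
$-2791 + \frac{1517 - 2175}{m + C{\left(-27 \right)}} = -2791 + \frac{1517 - 2175}{-1836 - 37 \left(-27\right)^{2}} = -2791 - \frac{658}{-1836 - 26973} = -2791 - \frac{658}{-28809} = -2791 - - \frac{658}{28809} = -2791 + \frac{658}{28809} = - \frac{80405261}{28809}$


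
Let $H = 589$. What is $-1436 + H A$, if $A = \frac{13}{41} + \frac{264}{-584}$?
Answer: $- \frac{4535904}{2993} \approx -1515.5$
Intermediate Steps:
$A = - \frac{404}{2993}$ ($A = 13 \cdot \frac{1}{41} + 264 \left(- \frac{1}{584}\right) = \frac{13}{41} - \frac{33}{73} = - \frac{404}{2993} \approx -0.13498$)
$-1436 + H A = -1436 + 589 \left(- \frac{404}{2993}\right) = -1436 - \frac{237956}{2993} = - \frac{4535904}{2993}$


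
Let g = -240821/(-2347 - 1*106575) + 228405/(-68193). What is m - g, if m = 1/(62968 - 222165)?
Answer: 448722019655861/394156804616454 ≈ 1.1384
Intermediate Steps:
m = -1/159197 (m = 1/(-159197) = -1/159197 ≈ -6.2815e-6)
g = -2818674319/2475905982 (g = -240821/(-2347 - 106575) + 228405*(-1/68193) = -240821/(-108922) - 76135/22731 = -240821*(-1/108922) - 76135/22731 = 240821/108922 - 76135/22731 = -2818674319/2475905982 ≈ -1.1384)
m - g = -1/159197 - 1*(-2818674319/2475905982) = -1/159197 + 2818674319/2475905982 = 448722019655861/394156804616454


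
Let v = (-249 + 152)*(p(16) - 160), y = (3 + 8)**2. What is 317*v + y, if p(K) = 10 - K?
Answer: 5104455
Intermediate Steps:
y = 121 (y = 11**2 = 121)
v = 16102 (v = (-249 + 152)*((10 - 1*16) - 160) = -97*((10 - 16) - 160) = -97*(-6 - 160) = -97*(-166) = 16102)
317*v + y = 317*16102 + 121 = 5104334 + 121 = 5104455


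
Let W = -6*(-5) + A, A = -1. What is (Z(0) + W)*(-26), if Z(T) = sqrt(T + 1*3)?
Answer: -754 - 26*sqrt(3) ≈ -799.03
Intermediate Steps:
W = 29 (W = -6*(-5) - 1 = 30 - 1 = 29)
Z(T) = sqrt(3 + T) (Z(T) = sqrt(T + 3) = sqrt(3 + T))
(Z(0) + W)*(-26) = (sqrt(3 + 0) + 29)*(-26) = (sqrt(3) + 29)*(-26) = (29 + sqrt(3))*(-26) = -754 - 26*sqrt(3)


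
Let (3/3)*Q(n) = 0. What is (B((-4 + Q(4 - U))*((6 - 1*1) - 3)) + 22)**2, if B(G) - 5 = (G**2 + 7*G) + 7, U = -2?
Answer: 1764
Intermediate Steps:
Q(n) = 0
B(G) = 12 + G**2 + 7*G (B(G) = 5 + ((G**2 + 7*G) + 7) = 5 + (7 + G**2 + 7*G) = 12 + G**2 + 7*G)
(B((-4 + Q(4 - U))*((6 - 1*1) - 3)) + 22)**2 = ((12 + ((-4 + 0)*((6 - 1*1) - 3))**2 + 7*((-4 + 0)*((6 - 1*1) - 3))) + 22)**2 = ((12 + (-4*((6 - 1) - 3))**2 + 7*(-4*((6 - 1) - 3))) + 22)**2 = ((12 + (-4*(5 - 3))**2 + 7*(-4*(5 - 3))) + 22)**2 = ((12 + (-4*2)**2 + 7*(-4*2)) + 22)**2 = ((12 + (-8)**2 + 7*(-8)) + 22)**2 = ((12 + 64 - 56) + 22)**2 = (20 + 22)**2 = 42**2 = 1764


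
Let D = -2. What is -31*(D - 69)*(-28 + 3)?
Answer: -55025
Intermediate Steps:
-31*(D - 69)*(-28 + 3) = -31*(-2 - 69)*(-28 + 3) = -(-2201)*(-25) = -31*1775 = -55025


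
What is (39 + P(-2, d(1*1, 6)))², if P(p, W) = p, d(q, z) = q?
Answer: 1369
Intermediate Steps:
(39 + P(-2, d(1*1, 6)))² = (39 - 2)² = 37² = 1369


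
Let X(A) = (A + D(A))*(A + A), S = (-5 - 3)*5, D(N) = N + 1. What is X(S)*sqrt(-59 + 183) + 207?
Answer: 207 + 12640*sqrt(31) ≈ 70584.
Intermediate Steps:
D(N) = 1 + N
S = -40 (S = -8*5 = -40)
X(A) = 2*A*(1 + 2*A) (X(A) = (A + (1 + A))*(A + A) = (1 + 2*A)*(2*A) = 2*A*(1 + 2*A))
X(S)*sqrt(-59 + 183) + 207 = (2*(-40)*(1 + 2*(-40)))*sqrt(-59 + 183) + 207 = (2*(-40)*(1 - 80))*sqrt(124) + 207 = (2*(-40)*(-79))*(2*sqrt(31)) + 207 = 6320*(2*sqrt(31)) + 207 = 12640*sqrt(31) + 207 = 207 + 12640*sqrt(31)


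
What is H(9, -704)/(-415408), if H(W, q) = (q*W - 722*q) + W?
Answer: -501961/415408 ≈ -1.2084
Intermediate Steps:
H(W, q) = W - 722*q + W*q (H(W, q) = (W*q - 722*q) + W = (-722*q + W*q) + W = W - 722*q + W*q)
H(9, -704)/(-415408) = (9 - 722*(-704) + 9*(-704))/(-415408) = (9 + 508288 - 6336)*(-1/415408) = 501961*(-1/415408) = -501961/415408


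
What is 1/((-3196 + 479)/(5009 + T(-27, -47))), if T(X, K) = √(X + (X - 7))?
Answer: -5009/2717 - I*√61/2717 ≈ -1.8436 - 0.0028746*I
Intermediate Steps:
T(X, K) = √(-7 + 2*X) (T(X, K) = √(X + (-7 + X)) = √(-7 + 2*X))
1/((-3196 + 479)/(5009 + T(-27, -47))) = 1/((-3196 + 479)/(5009 + √(-7 + 2*(-27)))) = 1/(-2717/(5009 + √(-7 - 54))) = 1/(-2717/(5009 + √(-61))) = 1/(-2717/(5009 + I*√61)) = -5009/2717 - I*√61/2717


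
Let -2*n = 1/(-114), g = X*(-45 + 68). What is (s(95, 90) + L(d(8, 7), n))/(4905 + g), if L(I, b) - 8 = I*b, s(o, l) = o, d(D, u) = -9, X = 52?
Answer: 7825/463676 ≈ 0.016876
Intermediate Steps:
g = 1196 (g = 52*(-45 + 68) = 52*23 = 1196)
n = 1/228 (n = -1/2/(-114) = -1/2*(-1/114) = 1/228 ≈ 0.0043860)
L(I, b) = 8 + I*b
(s(95, 90) + L(d(8, 7), n))/(4905 + g) = (95 + (8 - 9*1/228))/(4905 + 1196) = (95 + (8 - 3/76))/6101 = (95 + 605/76)*(1/6101) = (7825/76)*(1/6101) = 7825/463676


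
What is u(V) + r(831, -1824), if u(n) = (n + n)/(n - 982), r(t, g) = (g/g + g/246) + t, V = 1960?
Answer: 16612472/20049 ≈ 828.59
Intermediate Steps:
r(t, g) = 1 + t + g/246 (r(t, g) = (1 + g*(1/246)) + t = (1 + g/246) + t = 1 + t + g/246)
u(n) = 2*n/(-982 + n) (u(n) = (2*n)/(-982 + n) = 2*n/(-982 + n))
u(V) + r(831, -1824) = 2*1960/(-982 + 1960) + (1 + 831 + (1/246)*(-1824)) = 2*1960/978 + (1 + 831 - 304/41) = 2*1960*(1/978) + 33808/41 = 1960/489 + 33808/41 = 16612472/20049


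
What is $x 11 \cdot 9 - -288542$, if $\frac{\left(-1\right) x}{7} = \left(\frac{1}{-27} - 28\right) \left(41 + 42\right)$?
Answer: $\frac{5703613}{3} \approx 1.9012 \cdot 10^{6}$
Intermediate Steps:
$x = \frac{439817}{27}$ ($x = - 7 \left(\frac{1}{-27} - 28\right) \left(41 + 42\right) = - 7 \left(- \frac{1}{27} - 28\right) 83 = - 7 \left(\left(- \frac{757}{27}\right) 83\right) = \left(-7\right) \left(- \frac{62831}{27}\right) = \frac{439817}{27} \approx 16290.0$)
$x 11 \cdot 9 - -288542 = \frac{439817}{27} \cdot 11 \cdot 9 - -288542 = \frac{4837987}{27} \cdot 9 + 288542 = \frac{4837987}{3} + 288542 = \frac{5703613}{3}$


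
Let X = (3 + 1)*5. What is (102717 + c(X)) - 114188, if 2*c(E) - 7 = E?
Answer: -22915/2 ≈ -11458.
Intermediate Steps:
X = 20 (X = 4*5 = 20)
c(E) = 7/2 + E/2
(102717 + c(X)) - 114188 = (102717 + (7/2 + (½)*20)) - 114188 = (102717 + (7/2 + 10)) - 114188 = (102717 + 27/2) - 114188 = 205461/2 - 114188 = -22915/2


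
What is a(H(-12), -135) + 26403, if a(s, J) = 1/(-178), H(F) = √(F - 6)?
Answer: 4699733/178 ≈ 26403.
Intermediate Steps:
H(F) = √(-6 + F)
a(s, J) = -1/178
a(H(-12), -135) + 26403 = -1/178 + 26403 = 4699733/178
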